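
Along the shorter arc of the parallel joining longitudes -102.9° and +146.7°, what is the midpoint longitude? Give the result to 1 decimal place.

Signed shortest Δλ from -102.9° to +146.7° is -110.4°.
Midpoint longitude = -102.9° + (-110.4°)/2 = -102.9° − 55.2° = -158.1°.
(The naïve average (-102.9 + +146.7)/2 = 21.9° is on the wrong side of the globe.)

-158.1°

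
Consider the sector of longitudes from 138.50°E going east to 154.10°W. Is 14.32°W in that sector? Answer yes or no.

Band width going east from +138.50° to -154.10°: ((-154.10 − 138.50) mod 360) = 67.40°.
Offset of -14.32° east of the west edge: ((-14.32 − 138.50) mod 360) = 207.18°.
207.18° > 67.40° ⇒ outside.

No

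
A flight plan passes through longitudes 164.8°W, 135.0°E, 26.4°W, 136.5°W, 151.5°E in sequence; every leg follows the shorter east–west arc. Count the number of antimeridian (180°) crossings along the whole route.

2

Leg 1: -164.8° → +135.0°, shortest Δλ = -60.2° (west) — crosses 180°.
Leg 2: +135.0° → -26.4°, shortest Δλ = -161.4° (west) — does not cross 180°.
Leg 3: -26.4° → -136.5°, shortest Δλ = -110.1° (west) — does not cross 180°.
Leg 4: -136.5° → +151.5°, shortest Δλ = -72.0° (west) — crosses 180°.
Total crossings: 2.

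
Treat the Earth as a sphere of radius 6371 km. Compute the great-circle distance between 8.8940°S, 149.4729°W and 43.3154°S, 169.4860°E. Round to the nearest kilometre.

Δλ = 169.4860 − -149.4729 = 318.9589°; wrapped into (−180°, 180°]: -41.0411°.
Δφ = -43.3154 − -8.8940 = -34.4214°.
a = sin²(Δφ/2) + cos φ₁ · cos φ₂ · sin²(Δλ/2) = 0.175880.
c = 2·atan2(√a, √(1−a)) = 0.86553 rad → d = 6371·c ≈ 5514.27 km.

5514 km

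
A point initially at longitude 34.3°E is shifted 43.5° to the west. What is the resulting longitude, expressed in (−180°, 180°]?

9.2°W

Start at +34.3°; shift −43.5° → -9.2°.
-9.2° already lies in (−180°, 180°].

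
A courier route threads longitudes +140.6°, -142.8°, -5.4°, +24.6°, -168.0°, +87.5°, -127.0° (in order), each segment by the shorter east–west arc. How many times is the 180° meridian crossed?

Leg 1: +140.6° → -142.8°, shortest Δλ = 76.6° (east) — crosses 180°.
Leg 2: -142.8° → -5.4°, shortest Δλ = 137.4° (east) — does not cross 180°.
Leg 3: -5.4° → +24.6°, shortest Δλ = 30.0° (east) — does not cross 180°.
Leg 4: +24.6° → -168.0°, shortest Δλ = 167.4° (east) — crosses 180°.
Leg 5: -168.0° → +87.5°, shortest Δλ = -104.5° (west) — crosses 180°.
Leg 6: +87.5° → -127.0°, shortest Δλ = 145.5° (east) — crosses 180°.
Total crossings: 4.

4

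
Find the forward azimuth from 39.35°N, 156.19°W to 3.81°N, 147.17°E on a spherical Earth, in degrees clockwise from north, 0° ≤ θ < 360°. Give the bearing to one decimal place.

250.4°

Δλ = 147.17 − -156.19 = 303.36°; wrapped into (−180°, 180°]: -56.64°.
θ = atan2( sin Δλ · cos φ₂ , cos φ₁ · sin φ₂ − sin φ₁ · cos φ₂ · cos Δλ )
  = atan2(-0.83339, -0.29651) = -109.585° → normalised to [0°, 360°): 250.415°.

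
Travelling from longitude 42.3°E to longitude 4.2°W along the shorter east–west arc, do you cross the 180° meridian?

Signed shortest Δλ = ((-4.2 − 42.3 + 180) mod 360) − 180 = -46.5°.
Going west by 46.5° from +42.3° reaches -4.2° without touching 180°.

No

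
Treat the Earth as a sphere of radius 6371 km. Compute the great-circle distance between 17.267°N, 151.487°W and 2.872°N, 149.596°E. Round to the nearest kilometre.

Δλ = 149.596 − -151.487 = 301.083°; wrapped into (−180°, 180°]: -58.917°.
Δφ = 2.872 − 17.267 = -14.395°.
a = sin²(Δφ/2) + cos φ₁ · cos φ₂ · sin²(Δλ/2) = 0.246368.
c = 2·atan2(√a, √(1−a)) = 1.03879 rad → d = 6371·c ≈ 6618.12 km.

6618 km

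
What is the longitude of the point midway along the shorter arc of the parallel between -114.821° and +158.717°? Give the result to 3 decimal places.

-158.052°

Signed shortest Δλ from -114.821° to +158.717° is -86.462°.
Midpoint longitude = -114.821° + (-86.462°)/2 = -114.821° − 43.231° = -158.052°.
(The naïve average (-114.821 + +158.717)/2 = 21.948° is on the wrong side of the globe.)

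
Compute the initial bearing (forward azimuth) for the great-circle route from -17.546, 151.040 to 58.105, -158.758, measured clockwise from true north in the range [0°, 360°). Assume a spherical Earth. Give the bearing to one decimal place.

24.0°

Δλ = -158.758 − 151.040 = -309.798°; wrapped into (−180°, 180°]: 50.202°.
θ = atan2( sin Δλ · cos φ₂ , cos φ₁ · sin φ₂ − sin φ₁ · cos φ₂ · cos Δλ )
  = atan2(0.40595, 0.91147) = 24.007° → normalised to [0°, 360°): 24.007°.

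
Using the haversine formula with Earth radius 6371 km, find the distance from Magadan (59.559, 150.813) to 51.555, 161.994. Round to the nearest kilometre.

Δλ = 161.994 − 150.813 = 11.181°.
Δφ = 51.555 − 59.559 = -8.004°.
a = sin²(Δφ/2) + cos φ₁ · cos φ₂ · sin²(Δλ/2) = 0.007860.
c = 2·atan2(√a, √(1−a)) = 0.17755 rad → d = 6371·c ≈ 1131.18 km.

1131 km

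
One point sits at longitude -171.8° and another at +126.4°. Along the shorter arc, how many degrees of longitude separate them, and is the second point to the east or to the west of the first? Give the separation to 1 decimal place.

Raw difference: 126.4 − -171.8 = 298.2°.
Normalise into (−180°, 180°]: 298.2° − 360° = -61.8°.
Negative ⇒ the second point lies to the west; separation 61.8°.

61.8° west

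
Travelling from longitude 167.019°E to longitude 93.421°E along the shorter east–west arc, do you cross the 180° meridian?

Signed shortest Δλ = ((93.421 − 167.019 + 180) mod 360) − 180 = -73.598°.
Going west by 73.598° from +167.019° reaches +93.421° without touching 180°.

No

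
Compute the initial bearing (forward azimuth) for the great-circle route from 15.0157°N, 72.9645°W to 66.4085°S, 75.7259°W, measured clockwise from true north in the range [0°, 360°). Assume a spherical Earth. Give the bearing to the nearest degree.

Δλ = -75.7259 − -72.9645 = -2.7614°.
θ = atan2( sin Δλ · cos φ₂ , cos φ₁ · sin φ₂ − sin φ₁ · cos φ₂ · cos Δλ )
  = atan2(-0.01928, -0.98870) = -178.883° → normalised to [0°, 360°): 181.117°.

181°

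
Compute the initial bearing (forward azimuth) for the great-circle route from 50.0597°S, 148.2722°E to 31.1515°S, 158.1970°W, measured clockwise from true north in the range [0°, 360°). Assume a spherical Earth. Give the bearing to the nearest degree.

85°

Δλ = -158.1970 − 148.2722 = -306.4692°; wrapped into (−180°, 180°]: 53.5308°.
θ = atan2( sin Δλ · cos φ₂ , cos φ₁ · sin φ₂ − sin φ₁ · cos φ₂ · cos Δλ )
  = atan2(0.68822, 0.05791) = 85.190° → normalised to [0°, 360°): 85.190°.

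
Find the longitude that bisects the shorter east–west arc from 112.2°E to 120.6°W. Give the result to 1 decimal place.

Signed shortest Δλ from +112.2° to -120.6° is +127.2°.
Midpoint longitude = +112.2° + (+127.2°)/2 = +112.2° + 63.6° = +175.8°.
(The naïve average (+112.2 + -120.6)/2 = -4.2° is on the wrong side of the globe.)

175.8°E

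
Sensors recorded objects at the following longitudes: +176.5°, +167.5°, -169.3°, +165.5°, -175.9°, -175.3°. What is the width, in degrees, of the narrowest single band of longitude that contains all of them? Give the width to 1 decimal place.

Sort the longitudes: -175.9°, -175.3°, -169.3°, +165.5°, +167.5°, +176.5°.
Eastward gaps between consecutive values (wrapping around): 0.6°, 6.0°, 334.8°, 2.0°, 9.0°, 7.6°.
Largest gap = 334.8° ⇒ minimal covering band is its complement: 360° − 334.8° = 25.2°.
Band runs from +165.5° eastward to -169.3°, crossing the antimeridian.

25.2°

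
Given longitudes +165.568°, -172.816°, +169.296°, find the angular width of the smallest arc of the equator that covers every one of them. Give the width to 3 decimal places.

21.616°

Sort the longitudes: -172.816°, +165.568°, +169.296°.
Eastward gaps between consecutive values (wrapping around): 338.384°, 3.728°, 17.888°.
Largest gap = 338.384° ⇒ minimal covering band is its complement: 360° − 338.384° = 21.616°.
Band runs from +165.568° eastward to -172.816°, crossing the antimeridian.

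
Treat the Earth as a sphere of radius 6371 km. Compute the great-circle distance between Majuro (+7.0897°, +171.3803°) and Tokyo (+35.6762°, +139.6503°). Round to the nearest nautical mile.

Δλ = 139.6503 − 171.3803 = -31.7300°.
Δφ = 35.6762 − 7.0897 = 28.5865°.
a = sin²(Δφ/2) + cos φ₁ · cos φ₂ · sin²(Δλ/2) = 0.121195.
c = 2·atan2(√a, √(1−a)) = 0.71115 rad → d = 6371·c ≈ 4530.75 km ≈ 2446.41 nmi.

2446 nmi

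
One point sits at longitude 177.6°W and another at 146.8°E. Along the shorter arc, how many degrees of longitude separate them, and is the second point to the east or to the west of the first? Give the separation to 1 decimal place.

Raw difference: 146.8 − -177.6 = 324.4°.
Normalise into (−180°, 180°]: 324.4° − 360° = -35.6°.
Negative ⇒ the second point lies to the west; separation 35.6°.

35.6° west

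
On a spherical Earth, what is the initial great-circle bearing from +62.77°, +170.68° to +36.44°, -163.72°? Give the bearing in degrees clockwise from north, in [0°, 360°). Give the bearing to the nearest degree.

Δλ = -163.72 − 170.68 = -334.40°; wrapped into (−180°, 180°]: 25.60°.
θ = atan2( sin Δλ · cos φ₂ , cos φ₁ · sin φ₂ − sin φ₁ · cos φ₂ · cos Δλ )
  = atan2(0.34760, -0.37332) = 137.043° → normalised to [0°, 360°): 137.043°.

137°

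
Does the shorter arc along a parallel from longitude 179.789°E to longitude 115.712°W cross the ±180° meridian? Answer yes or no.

Yes

Naïve |-115.712 − 179.789| = 295.501° > 180°, so the shorter arc goes the other way round — across 180°.
Signed shortest Δλ = ((-115.712 − 179.789 + 180) mod 360) − 180 = 64.499°.
Going east by 64.499° from +179.789° passes through 180° before reaching -115.712°.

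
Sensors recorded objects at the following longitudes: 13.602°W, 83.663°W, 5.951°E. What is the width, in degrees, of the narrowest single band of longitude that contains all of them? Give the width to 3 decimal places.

89.614°

Sort the longitudes: -83.663°, -13.602°, +5.951°.
Eastward gaps between consecutive values (wrapping around): 70.061°, 19.553°, 270.386°.
Largest gap = 270.386° ⇒ minimal covering band is its complement: 360° − 270.386° = 89.614°.
Band runs from -83.663° eastward to +5.951°.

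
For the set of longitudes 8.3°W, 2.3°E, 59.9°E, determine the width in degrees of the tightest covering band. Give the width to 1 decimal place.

68.2°

Sort the longitudes: -8.3°, +2.3°, +59.9°.
Eastward gaps between consecutive values (wrapping around): 10.6°, 57.6°, 291.8°.
Largest gap = 291.8° ⇒ minimal covering band is its complement: 360° − 291.8° = 68.2°.
Band runs from -8.3° eastward to +59.9°.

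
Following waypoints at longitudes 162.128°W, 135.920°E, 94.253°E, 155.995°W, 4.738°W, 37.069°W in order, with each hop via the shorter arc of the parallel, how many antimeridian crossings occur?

2

Leg 1: -162.128° → +135.920°, shortest Δλ = -61.952° (west) — crosses 180°.
Leg 2: +135.920° → +94.253°, shortest Δλ = -41.667° (west) — does not cross 180°.
Leg 3: +94.253° → -155.995°, shortest Δλ = 109.752° (east) — crosses 180°.
Leg 4: -155.995° → -4.738°, shortest Δλ = 151.257° (east) — does not cross 180°.
Leg 5: -4.738° → -37.069°, shortest Δλ = -32.331° (west) — does not cross 180°.
Total crossings: 2.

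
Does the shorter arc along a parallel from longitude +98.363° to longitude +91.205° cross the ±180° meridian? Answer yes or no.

No

Signed shortest Δλ = ((91.205 − 98.363 + 180) mod 360) − 180 = -7.158°.
Going west by 7.158° from +98.363° reaches +91.205° without touching 180°.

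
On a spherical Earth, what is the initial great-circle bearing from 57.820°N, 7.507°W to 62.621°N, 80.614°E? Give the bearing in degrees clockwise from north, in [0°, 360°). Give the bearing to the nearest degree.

Δλ = 80.614 − -7.507 = 88.121°.
θ = atan2( sin Δλ · cos φ₂ , cos φ₁ · sin φ₂ − sin φ₁ · cos φ₂ · cos Δλ )
  = atan2(0.45963, 0.46016) = 44.967° → normalised to [0°, 360°): 44.967°.

45°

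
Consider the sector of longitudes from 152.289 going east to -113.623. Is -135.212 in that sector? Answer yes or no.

Band width going east from +152.289° to -113.623°: ((-113.623 − 152.289) mod 360) = 94.088°.
Offset of -135.212° east of the west edge: ((-135.212 − 152.289) mod 360) = 72.499°.
72.499° ≤ 94.088° ⇒ inside.

Yes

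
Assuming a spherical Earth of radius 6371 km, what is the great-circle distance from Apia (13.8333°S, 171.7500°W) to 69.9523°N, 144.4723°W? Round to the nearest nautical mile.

Δλ = -144.4723 − -171.7500 = 27.2777°.
Δφ = 69.9523 − -13.8333 = 83.7856°.
a = sin²(Δφ/2) + cos φ₁ · cos φ₂ · sin²(Δλ/2) = 0.464383.
c = 2·atan2(√a, √(1−a)) = 1.49950 rad → d = 6371·c ≈ 9553.33 km ≈ 5158.38 nmi.

5158 nmi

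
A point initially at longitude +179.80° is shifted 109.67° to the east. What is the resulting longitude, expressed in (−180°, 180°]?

Start at +179.80°; shift +109.67° → +289.47°.
+289.47° lies outside (−180°, 180°]; subtract 360° → -70.53°.

-70.53°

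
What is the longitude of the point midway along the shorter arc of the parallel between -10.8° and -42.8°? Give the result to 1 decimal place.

Signed shortest Δλ from -10.8° to -42.8° is -32.0°.
Midpoint longitude = -10.8° + (-32.0°)/2 = -10.8° − 16.0° = -26.8°.

-26.8°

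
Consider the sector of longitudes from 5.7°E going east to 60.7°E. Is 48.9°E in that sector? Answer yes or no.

Yes

Band width going east from +5.7° to +60.7°: ((60.7 − 5.7) mod 360) = 55.0°.
Offset of +48.9° east of the west edge: ((48.9 − 5.7) mod 360) = 43.2°.
43.2° ≤ 55.0° ⇒ inside.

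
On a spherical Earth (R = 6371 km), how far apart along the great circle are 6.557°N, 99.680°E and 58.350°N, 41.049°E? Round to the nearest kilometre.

7603 km

Δλ = 41.049 − 99.680 = -58.631°.
Δφ = 58.350 − 6.557 = 51.793°.
a = sin²(Δφ/2) + cos φ₁ · cos φ₂ · sin²(Δλ/2) = 0.315716.
c = 2·atan2(√a, √(1−a)) = 1.19333 rad → d = 6371·c ≈ 7602.70 km.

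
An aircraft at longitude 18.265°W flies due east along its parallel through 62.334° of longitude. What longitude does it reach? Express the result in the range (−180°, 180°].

Start at -18.265°; shift +62.334° → +44.069°.
+44.069° already lies in (−180°, 180°].

44.069°E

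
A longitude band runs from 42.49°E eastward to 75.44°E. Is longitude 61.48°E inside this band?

Yes

Band width going east from +42.49° to +75.44°: ((75.44 − 42.49) mod 360) = 32.95°.
Offset of +61.48° east of the west edge: ((61.48 − 42.49) mod 360) = 18.99°.
18.99° ≤ 32.95° ⇒ inside.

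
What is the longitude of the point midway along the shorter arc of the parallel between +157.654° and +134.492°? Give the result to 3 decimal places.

Signed shortest Δλ from +157.654° to +134.492° is -23.162°.
Midpoint longitude = +157.654° + (-23.162°)/2 = +157.654° − 11.581° = +146.073°.

+146.073°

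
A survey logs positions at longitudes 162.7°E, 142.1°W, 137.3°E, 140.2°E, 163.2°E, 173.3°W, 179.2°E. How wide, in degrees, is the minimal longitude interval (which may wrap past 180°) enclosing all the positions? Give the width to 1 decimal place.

80.6°

Sort the longitudes: -173.3°, -142.1°, +137.3°, +140.2°, +162.7°, +163.2°, +179.2°.
Eastward gaps between consecutive values (wrapping around): 31.2°, 279.4°, 2.9°, 22.5°, 0.5°, 16.0°, 7.5°.
Largest gap = 279.4° ⇒ minimal covering band is its complement: 360° − 279.4° = 80.6°.
Band runs from +137.3° eastward to -142.1°, crossing the antimeridian.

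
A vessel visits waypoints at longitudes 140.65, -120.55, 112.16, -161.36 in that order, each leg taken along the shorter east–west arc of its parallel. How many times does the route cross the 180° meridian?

3

Leg 1: +140.65° → -120.55°, shortest Δλ = 98.8° (east) — crosses 180°.
Leg 2: -120.55° → +112.16°, shortest Δλ = -127.29° (west) — crosses 180°.
Leg 3: +112.16° → -161.36°, shortest Δλ = 86.48° (east) — crosses 180°.
Total crossings: 3.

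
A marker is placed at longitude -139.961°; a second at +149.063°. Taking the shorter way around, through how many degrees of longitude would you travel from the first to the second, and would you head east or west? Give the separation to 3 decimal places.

70.976° west

Raw difference: 149.063 − -139.961 = 289.024°.
Normalise into (−180°, 180°]: 289.024° − 360° = -70.976°.
Negative ⇒ the second point lies to the west; separation 70.976°.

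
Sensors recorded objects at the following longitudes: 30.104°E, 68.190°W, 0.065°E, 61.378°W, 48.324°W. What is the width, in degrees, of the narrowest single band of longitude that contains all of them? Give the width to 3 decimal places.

Sort the longitudes: -68.190°, -61.378°, -48.324°, +0.065°, +30.104°.
Eastward gaps between consecutive values (wrapping around): 6.812°, 13.054°, 48.389°, 30.039°, 261.706°.
Largest gap = 261.706° ⇒ minimal covering band is its complement: 360° − 261.706° = 98.294°.
Band runs from -68.190° eastward to +30.104°.

98.294°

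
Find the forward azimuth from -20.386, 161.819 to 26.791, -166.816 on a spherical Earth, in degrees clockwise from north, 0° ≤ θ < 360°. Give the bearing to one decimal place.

Δλ = -166.816 − 161.819 = -328.635°; wrapped into (−180°, 180°]: 31.365°.
θ = atan2( sin Δλ · cos φ₂ , cos φ₁ · sin φ₂ − sin φ₁ · cos φ₂ · cos Δλ )
  = atan2(0.46462, 0.68802) = 34.031° → normalised to [0°, 360°): 34.031°.

34.0°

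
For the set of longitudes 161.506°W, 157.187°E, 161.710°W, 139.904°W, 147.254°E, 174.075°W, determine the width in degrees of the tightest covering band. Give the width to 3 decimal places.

Sort the longitudes: -174.075°, -161.710°, -161.506°, -139.904°, +147.254°, +157.187°.
Eastward gaps between consecutive values (wrapping around): 12.365°, 0.204°, 21.602°, 287.158°, 9.933°, 28.738°.
Largest gap = 287.158° ⇒ minimal covering band is its complement: 360° − 287.158° = 72.842°.
Band runs from +147.254° eastward to -139.904°, crossing the antimeridian.

72.842°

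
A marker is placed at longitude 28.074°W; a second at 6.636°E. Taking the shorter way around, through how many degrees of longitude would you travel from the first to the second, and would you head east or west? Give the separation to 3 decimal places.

34.710° east

Raw difference: 6.636 − -28.074 = 34.71°.
Normalise into (−180°, 180°]: 34.71° stays 34.71°.
Positive ⇒ the second point lies to the east; separation 34.710°.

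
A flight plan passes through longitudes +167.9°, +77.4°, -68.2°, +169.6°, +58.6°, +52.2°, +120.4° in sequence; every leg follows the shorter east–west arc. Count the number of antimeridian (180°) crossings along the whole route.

Leg 1: +167.9° → +77.4°, shortest Δλ = -90.5° (west) — does not cross 180°.
Leg 2: +77.4° → -68.2°, shortest Δλ = -145.6° (west) — does not cross 180°.
Leg 3: -68.2° → +169.6°, shortest Δλ = -122.2° (west) — crosses 180°.
Leg 4: +169.6° → +58.6°, shortest Δλ = -111.0° (west) — does not cross 180°.
Leg 5: +58.6° → +52.2°, shortest Δλ = -6.4° (west) — does not cross 180°.
Leg 6: +52.2° → +120.4°, shortest Δλ = 68.2° (east) — does not cross 180°.
Total crossings: 1.

1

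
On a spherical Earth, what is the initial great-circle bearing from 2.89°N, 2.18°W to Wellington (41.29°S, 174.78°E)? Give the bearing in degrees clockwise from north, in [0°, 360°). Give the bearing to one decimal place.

176.3°

Δλ = 174.78 − -2.18 = 176.96°.
θ = atan2( sin Δλ · cos φ₂ , cos φ₁ · sin φ₂ − sin φ₁ · cos φ₂ · cos Δλ )
  = atan2(0.03985, -0.62120) = 176.330° → normalised to [0°, 360°): 176.330°.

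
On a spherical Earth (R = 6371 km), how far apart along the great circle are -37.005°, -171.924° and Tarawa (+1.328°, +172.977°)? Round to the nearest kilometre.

4538 km

Δλ = 172.977 − -171.924 = 344.901°; wrapped into (−180°, 180°]: -15.099°.
Δφ = 1.328 − -37.005 = 38.333°.
a = sin²(Δφ/2) + cos φ₁ · cos φ₂ · sin²(Δλ/2) = 0.121571.
c = 2·atan2(√a, √(1−a)) = 0.71231 rad → d = 6371·c ≈ 4538.10 km.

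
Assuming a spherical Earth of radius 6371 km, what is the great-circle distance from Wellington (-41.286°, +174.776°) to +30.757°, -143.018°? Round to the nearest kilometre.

Δλ = -143.018 − 174.776 = -317.794°; wrapped into (−180°, 180°]: 42.206°.
Δφ = 30.757 − -41.286 = 72.043°.
a = sin²(Δφ/2) + cos φ₁ · cos φ₂ · sin²(Δλ/2) = 0.429557.
c = 2·atan2(√a, √(1−a)) = 1.42944 rad → d = 6371·c ≈ 9106.96 km.

9107 km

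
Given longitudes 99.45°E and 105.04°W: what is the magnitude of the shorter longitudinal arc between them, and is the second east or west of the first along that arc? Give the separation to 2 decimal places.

155.51° east

Raw difference: -105.04 − 99.45 = -204.49°.
Normalise into (−180°, 180°]: -204.49° + 360° = 155.51°.
Positive ⇒ the second point lies to the east; separation 155.51°.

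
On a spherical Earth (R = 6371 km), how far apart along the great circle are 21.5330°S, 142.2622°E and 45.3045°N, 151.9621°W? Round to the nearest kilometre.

9960 km

Δλ = -151.9621 − 142.2622 = -294.2243°; wrapped into (−180°, 180°]: 65.7757°.
Δφ = 45.3045 − -21.5330 = 66.8375°.
a = sin²(Δφ/2) + cos φ₁ · cos φ₂ · sin²(Δλ/2) = 0.496232.
c = 2·atan2(√a, √(1−a)) = 1.56326 rad → d = 6371·c ≈ 9959.54 km.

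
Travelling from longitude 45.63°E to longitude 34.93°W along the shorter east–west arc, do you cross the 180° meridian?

Signed shortest Δλ = ((-34.93 − 45.63 + 180) mod 360) − 180 = -80.56°.
Going west by 80.56° from +45.63° reaches -34.93° without touching 180°.

No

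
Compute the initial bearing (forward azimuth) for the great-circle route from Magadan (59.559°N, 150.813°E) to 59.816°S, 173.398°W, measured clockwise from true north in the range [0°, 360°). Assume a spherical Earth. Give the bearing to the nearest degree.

Δλ = -173.398 − 150.813 = -324.211°; wrapped into (−180°, 180°]: 35.789°.
θ = atan2( sin Δλ · cos φ₂ , cos φ₁ · sin φ₂ − sin φ₁ · cos φ₂ · cos Δλ )
  = atan2(0.29403, -0.78958) = 159.575° → normalised to [0°, 360°): 159.575°.

160°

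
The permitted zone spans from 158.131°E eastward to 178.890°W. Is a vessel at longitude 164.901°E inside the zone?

Yes

Band width going east from +158.131° to -178.890°: ((-178.890 − 158.131) mod 360) = 22.979°.
Offset of +164.901° east of the west edge: ((164.901 − 158.131) mod 360) = 6.770°.
6.770° ≤ 22.979° ⇒ inside.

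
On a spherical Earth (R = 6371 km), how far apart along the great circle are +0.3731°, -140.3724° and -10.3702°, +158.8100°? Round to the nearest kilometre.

6829 km

Δλ = 158.8100 − -140.3724 = 299.1824°; wrapped into (−180°, 180°]: -60.8176°.
Δφ = -10.3702 − 0.3731 = -10.7433°.
a = sin²(Δφ/2) + cos φ₁ · cos φ₂ · sin²(Δλ/2) = 0.260778.
c = 2·atan2(√a, √(1−a)) = 1.07191 rad → d = 6371·c ≈ 6829.16 km.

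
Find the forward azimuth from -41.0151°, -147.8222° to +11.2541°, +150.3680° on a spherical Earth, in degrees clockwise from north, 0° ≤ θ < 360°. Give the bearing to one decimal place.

Δλ = 150.3680 − -147.8222 = 298.1902°; wrapped into (−180°, 180°]: -61.8098°.
θ = atan2( sin Δλ · cos φ₂ , cos φ₁ · sin φ₂ − sin φ₁ · cos φ₂ · cos Δλ )
  = atan2(-0.86444, 0.45131) = -62.432° → normalised to [0°, 360°): 297.568°.

297.6°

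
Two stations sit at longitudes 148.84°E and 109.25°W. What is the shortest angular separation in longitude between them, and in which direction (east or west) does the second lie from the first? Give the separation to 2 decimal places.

101.91° east

Raw difference: -109.25 − 148.84 = -258.09°.
Normalise into (−180°, 180°]: -258.09° + 360° = 101.91°.
Positive ⇒ the second point lies to the east; separation 101.91°.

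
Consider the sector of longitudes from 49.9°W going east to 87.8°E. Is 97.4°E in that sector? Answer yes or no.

No

Band width going east from -49.9° to +87.8°: ((87.8 − -49.9) mod 360) = 137.7°.
Offset of +97.4° east of the west edge: ((97.4 − -49.9) mod 360) = 147.3°.
147.3° > 137.7° ⇒ outside.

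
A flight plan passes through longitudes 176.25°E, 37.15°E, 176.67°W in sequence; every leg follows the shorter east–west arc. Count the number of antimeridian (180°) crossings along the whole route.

1

Leg 1: +176.25° → +37.15°, shortest Δλ = -139.1° (west) — does not cross 180°.
Leg 2: +37.15° → -176.67°, shortest Δλ = 146.18° (east) — crosses 180°.
Total crossings: 1.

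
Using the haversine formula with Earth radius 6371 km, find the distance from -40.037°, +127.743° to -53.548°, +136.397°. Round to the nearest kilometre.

Δλ = 136.397 − 127.743 = 8.654°.
Δφ = -53.548 − -40.037 = -13.511°.
a = sin²(Δφ/2) + cos φ₁ · cos φ₂ · sin²(Δλ/2) = 0.016427.
c = 2·atan2(√a, √(1−a)) = 0.25704 rad → d = 6371·c ≈ 1637.62 km.

1638 km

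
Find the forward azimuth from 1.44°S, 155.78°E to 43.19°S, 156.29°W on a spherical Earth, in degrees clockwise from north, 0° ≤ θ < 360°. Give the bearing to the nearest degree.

141°

Δλ = -156.29 − 155.78 = -312.07°; wrapped into (−180°, 180°]: 47.93°.
θ = atan2( sin Δλ · cos φ₂ , cos φ₁ · sin φ₂ − sin φ₁ · cos φ₂ · cos Δλ )
  = atan2(0.54122, -0.67193) = 141.149° → normalised to [0°, 360°): 141.149°.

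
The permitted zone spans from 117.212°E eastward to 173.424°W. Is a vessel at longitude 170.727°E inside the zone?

Band width going east from +117.212° to -173.424°: ((-173.424 − 117.212) mod 360) = 69.364°.
Offset of +170.727° east of the west edge: ((170.727 − 117.212) mod 360) = 53.515°.
53.515° ≤ 69.364° ⇒ inside.

Yes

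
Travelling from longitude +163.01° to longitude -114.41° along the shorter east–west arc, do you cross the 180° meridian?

Yes

Naïve |-114.41 − 163.01| = 277.42° > 180°, so the shorter arc goes the other way round — across 180°.
Signed shortest Δλ = ((-114.41 − 163.01 + 180) mod 360) − 180 = 82.58°.
Going east by 82.58° from +163.01° passes through 180° before reaching -114.41°.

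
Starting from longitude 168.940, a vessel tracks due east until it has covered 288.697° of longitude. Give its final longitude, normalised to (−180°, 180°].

+97.637°

Start at +168.940°; shift +288.697° → +457.637°.
+457.637° lies outside (−180°, 180°]; subtract 360° → +97.637°.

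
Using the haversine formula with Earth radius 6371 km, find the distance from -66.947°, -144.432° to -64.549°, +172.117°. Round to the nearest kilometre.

1961 km

Δλ = 172.117 − -144.432 = 316.549°; wrapped into (−180°, 180°]: -43.451°.
Δφ = -64.549 − -66.947 = 2.398°.
a = sin²(Δφ/2) + cos φ₁ · cos φ₂ · sin²(Δλ/2) = 0.023495.
c = 2·atan2(√a, √(1−a)) = 0.30778 rad → d = 6371·c ≈ 1960.84 km.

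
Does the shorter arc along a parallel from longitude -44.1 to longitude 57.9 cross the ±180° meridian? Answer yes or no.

No

Signed shortest Δλ = ((57.9 − -44.1 + 180) mod 360) − 180 = 102.0°.
Going east by 102.0° from -44.1° reaches +57.9° without touching 180°.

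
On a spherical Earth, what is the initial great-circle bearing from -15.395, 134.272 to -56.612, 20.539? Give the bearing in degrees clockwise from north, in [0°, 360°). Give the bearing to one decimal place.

Δλ = 20.539 − 134.272 = -113.733°.
θ = atan2( sin Δλ · cos φ₂ , cos φ₁ · sin φ₂ − sin φ₁ · cos φ₂ · cos Δλ )
  = atan2(-0.50377, -0.86380) = -149.749° → normalised to [0°, 360°): 210.251°.

210.3°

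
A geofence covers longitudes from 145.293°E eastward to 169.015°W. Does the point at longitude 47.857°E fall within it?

No

Band width going east from +145.293° to -169.015°: ((-169.015 − 145.293) mod 360) = 45.692°.
Offset of +47.857° east of the west edge: ((47.857 − 145.293) mod 360) = 262.564°.
262.564° > 45.692° ⇒ outside.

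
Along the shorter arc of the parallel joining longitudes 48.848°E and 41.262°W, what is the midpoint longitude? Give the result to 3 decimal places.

3.793°E

Signed shortest Δλ from +48.848° to -41.262° is -90.110°.
Midpoint longitude = +48.848° + (-90.110°)/2 = +48.848° − 45.055° = +3.793°.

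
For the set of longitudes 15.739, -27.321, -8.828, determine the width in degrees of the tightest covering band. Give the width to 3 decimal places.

43.060°

Sort the longitudes: -27.321°, -8.828°, +15.739°.
Eastward gaps between consecutive values (wrapping around): 18.493°, 24.567°, 316.940°.
Largest gap = 316.940° ⇒ minimal covering band is its complement: 360° − 316.940° = 43.060°.
Band runs from -27.321° eastward to +15.739°.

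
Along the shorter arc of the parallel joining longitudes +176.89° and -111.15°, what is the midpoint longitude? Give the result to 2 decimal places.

-147.13°

Signed shortest Δλ from +176.89° to -111.15° is +71.96°.
Midpoint longitude = +176.89° + (+71.96°)/2 = +176.89° + 35.98° = +212.87°.
Normalise into (−180°, 180°]: -147.13°.
(The naïve average (+176.89 + -111.15)/2 = 32.87° is on the wrong side of the globe.)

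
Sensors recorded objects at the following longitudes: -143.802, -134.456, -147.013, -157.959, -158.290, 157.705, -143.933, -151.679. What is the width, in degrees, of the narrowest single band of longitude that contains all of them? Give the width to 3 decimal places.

Sort the longitudes: -158.290°, -157.959°, -151.679°, -147.013°, -143.933°, -143.802°, -134.456°, +157.705°.
Eastward gaps between consecutive values (wrapping around): 0.331°, 6.280°, 4.666°, 3.080°, 0.131°, 9.346°, 292.161°, 44.005°.
Largest gap = 292.161° ⇒ minimal covering band is its complement: 360° − 292.161° = 67.839°.
Band runs from +157.705° eastward to -134.456°, crossing the antimeridian.

67.839°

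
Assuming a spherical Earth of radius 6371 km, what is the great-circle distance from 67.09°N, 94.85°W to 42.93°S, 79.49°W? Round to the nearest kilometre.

12303 km

Δλ = -79.49 − -94.85 = 15.36°.
Δφ = -42.93 − 67.09 = -110.02°.
a = sin²(Δφ/2) + cos φ₁ · cos φ₂ · sin²(Δλ/2) = 0.676265.
c = 2·atan2(√a, √(1−a)) = 1.93107 rad → d = 6371·c ≈ 12302.84 km.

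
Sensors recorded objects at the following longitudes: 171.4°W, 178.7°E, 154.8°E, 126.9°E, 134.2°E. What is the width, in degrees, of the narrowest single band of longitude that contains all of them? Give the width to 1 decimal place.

61.7°

Sort the longitudes: -171.4°, +126.9°, +134.2°, +154.8°, +178.7°.
Eastward gaps between consecutive values (wrapping around): 298.3°, 7.3°, 20.6°, 23.9°, 9.9°.
Largest gap = 298.3° ⇒ minimal covering band is its complement: 360° − 298.3° = 61.7°.
Band runs from +126.9° eastward to -171.4°, crossing the antimeridian.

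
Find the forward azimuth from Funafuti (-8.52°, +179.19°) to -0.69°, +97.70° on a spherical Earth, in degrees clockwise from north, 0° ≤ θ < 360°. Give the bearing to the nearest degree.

271°

Δλ = 97.70 − 179.19 = -81.49°.
θ = atan2( sin Δλ · cos φ₂ , cos φ₁ · sin φ₂ − sin φ₁ · cos φ₂ · cos Δλ )
  = atan2(-0.98892, 0.01001) = -89.420° → normalised to [0°, 360°): 270.580°.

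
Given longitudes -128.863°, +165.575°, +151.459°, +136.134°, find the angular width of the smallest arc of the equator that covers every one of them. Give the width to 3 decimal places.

95.003°

Sort the longitudes: -128.863°, +136.134°, +151.459°, +165.575°.
Eastward gaps between consecutive values (wrapping around): 264.997°, 15.325°, 14.116°, 65.562°.
Largest gap = 264.997° ⇒ minimal covering band is its complement: 360° − 264.997° = 95.003°.
Band runs from +136.134° eastward to -128.863°, crossing the antimeridian.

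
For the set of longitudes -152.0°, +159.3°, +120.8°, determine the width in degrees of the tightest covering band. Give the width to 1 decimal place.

87.2°

Sort the longitudes: -152.0°, +120.8°, +159.3°.
Eastward gaps between consecutive values (wrapping around): 272.8°, 38.5°, 48.7°.
Largest gap = 272.8° ⇒ minimal covering band is its complement: 360° − 272.8° = 87.2°.
Band runs from +120.8° eastward to -152.0°, crossing the antimeridian.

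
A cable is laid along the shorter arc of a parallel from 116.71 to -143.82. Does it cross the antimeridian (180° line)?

Naïve |-143.82 − 116.71| = 260.53° > 180°, so the shorter arc goes the other way round — across 180°.
Signed shortest Δλ = ((-143.82 − 116.71 + 180) mod 360) − 180 = 99.47°.
Going east by 99.47° from +116.71° passes through 180° before reaching -143.82°.

Yes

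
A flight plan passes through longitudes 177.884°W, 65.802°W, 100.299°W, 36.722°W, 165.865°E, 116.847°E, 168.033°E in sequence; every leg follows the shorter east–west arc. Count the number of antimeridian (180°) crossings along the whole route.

1

Leg 1: -177.884° → -65.802°, shortest Δλ = 112.082° (east) — does not cross 180°.
Leg 2: -65.802° → -100.299°, shortest Δλ = -34.497° (west) — does not cross 180°.
Leg 3: -100.299° → -36.722°, shortest Δλ = 63.577° (east) — does not cross 180°.
Leg 4: -36.722° → +165.865°, shortest Δλ = -157.413° (west) — crosses 180°.
Leg 5: +165.865° → +116.847°, shortest Δλ = -49.018° (west) — does not cross 180°.
Leg 6: +116.847° → +168.033°, shortest Δλ = 51.186° (east) — does not cross 180°.
Total crossings: 1.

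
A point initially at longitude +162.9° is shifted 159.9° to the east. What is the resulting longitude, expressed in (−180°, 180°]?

Start at +162.9°; shift +159.9° → +322.8°.
+322.8° lies outside (−180°, 180°]; subtract 360° → -37.2°.

-37.2°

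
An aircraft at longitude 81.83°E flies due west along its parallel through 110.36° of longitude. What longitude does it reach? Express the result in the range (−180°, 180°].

28.53°W

Start at +81.83°; shift −110.36° → -28.53°.
-28.53° already lies in (−180°, 180°].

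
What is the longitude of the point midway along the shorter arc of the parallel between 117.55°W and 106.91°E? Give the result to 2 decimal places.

Signed shortest Δλ from -117.55° to +106.91° is -135.54°.
Midpoint longitude = -117.55° + (-135.54°)/2 = -117.55° − 67.77° = -185.32°.
Normalise into (−180°, 180°]: +174.68°.
(The naïve average (-117.55 + +106.91)/2 = -5.32° is on the wrong side of the globe.)

174.68°E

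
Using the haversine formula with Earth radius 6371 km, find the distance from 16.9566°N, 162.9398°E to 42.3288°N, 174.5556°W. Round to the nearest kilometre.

Δλ = -174.5556 − 162.9398 = -337.4954°; wrapped into (−180°, 180°]: 22.5046°.
Δφ = 42.3288 − 16.9566 = 25.3722°.
a = sin²(Δφ/2) + cos φ₁ · cos φ₂ · sin²(Δλ/2) = 0.075154.
c = 2·atan2(√a, √(1−a)) = 0.55539 rad → d = 6371·c ≈ 3538.41 km.

3538 km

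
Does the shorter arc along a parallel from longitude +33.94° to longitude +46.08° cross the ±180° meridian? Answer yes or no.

No

Signed shortest Δλ = ((46.08 − 33.94 + 180) mod 360) − 180 = 12.14°.
Going east by 12.14° from +33.94° reaches +46.08° without touching 180°.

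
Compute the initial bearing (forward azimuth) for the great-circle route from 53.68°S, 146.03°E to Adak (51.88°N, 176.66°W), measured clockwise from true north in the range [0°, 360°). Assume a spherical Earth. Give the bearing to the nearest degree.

23°

Δλ = -176.66 − 146.03 = -322.69°; wrapped into (−180°, 180°]: 37.31°.
θ = atan2( sin Δλ · cos φ₂ , cos φ₁ · sin φ₂ − sin φ₁ · cos φ₂ · cos Δλ )
  = atan2(0.37417, 0.86157) = 23.475° → normalised to [0°, 360°): 23.475°.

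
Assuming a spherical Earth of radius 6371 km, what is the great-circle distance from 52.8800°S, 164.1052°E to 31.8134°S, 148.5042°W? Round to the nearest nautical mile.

Δλ = -148.5042 − 164.1052 = -312.6094°; wrapped into (−180°, 180°]: 47.3906°.
Δφ = -31.8134 − -52.8800 = 21.0666°.
a = sin²(Δφ/2) + cos φ₁ · cos φ₂ · sin²(Δλ/2) = 0.116240.
c = 2·atan2(√a, √(1−a)) = 0.69583 rad → d = 6371·c ≈ 4433.16 km ≈ 2393.71 nmi.

2394 nmi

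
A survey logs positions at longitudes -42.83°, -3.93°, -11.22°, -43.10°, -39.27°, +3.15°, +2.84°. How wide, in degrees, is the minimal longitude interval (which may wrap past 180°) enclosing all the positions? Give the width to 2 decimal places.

Sort the longitudes: -43.10°, -42.83°, -39.27°, -11.22°, -3.93°, +2.84°, +3.15°.
Eastward gaps between consecutive values (wrapping around): 0.27°, 3.56°, 28.05°, 7.29°, 6.77°, 0.31°, 313.75°.
Largest gap = 313.75° ⇒ minimal covering band is its complement: 360° − 313.75° = 46.25°.
Band runs from -43.10° eastward to +3.15°.

46.25°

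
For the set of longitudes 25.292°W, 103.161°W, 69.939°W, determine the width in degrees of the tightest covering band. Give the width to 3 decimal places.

77.869°

Sort the longitudes: -103.161°, -69.939°, -25.292°.
Eastward gaps between consecutive values (wrapping around): 33.222°, 44.647°, 282.131°.
Largest gap = 282.131° ⇒ minimal covering band is its complement: 360° − 282.131° = 77.869°.
Band runs from -103.161° eastward to -25.292°.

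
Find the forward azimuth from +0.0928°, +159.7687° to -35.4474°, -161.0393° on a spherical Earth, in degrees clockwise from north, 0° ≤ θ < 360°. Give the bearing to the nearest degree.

138°

Δλ = -161.0393 − 159.7687 = -320.8080°; wrapped into (−180°, 180°]: 39.1920°.
θ = atan2( sin Δλ · cos φ₂ , cos φ₁ · sin φ₂ − sin φ₁ · cos φ₂ · cos Δλ )
  = atan2(0.51479, -0.58098) = 138.456° → normalised to [0°, 360°): 138.456°.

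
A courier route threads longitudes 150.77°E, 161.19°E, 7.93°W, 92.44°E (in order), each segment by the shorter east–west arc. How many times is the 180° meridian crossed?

Leg 1: +150.77° → +161.19°, shortest Δλ = 10.42° (east) — does not cross 180°.
Leg 2: +161.19° → -7.93°, shortest Δλ = -169.12° (west) — does not cross 180°.
Leg 3: -7.93° → +92.44°, shortest Δλ = 100.37° (east) — does not cross 180°.
Total crossings: 0.

0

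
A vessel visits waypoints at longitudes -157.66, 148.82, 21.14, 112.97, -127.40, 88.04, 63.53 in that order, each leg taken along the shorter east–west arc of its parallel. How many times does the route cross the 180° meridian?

Leg 1: -157.66° → +148.82°, shortest Δλ = -53.52° (west) — crosses 180°.
Leg 2: +148.82° → +21.14°, shortest Δλ = -127.68° (west) — does not cross 180°.
Leg 3: +21.14° → +112.97°, shortest Δλ = 91.83° (east) — does not cross 180°.
Leg 4: +112.97° → -127.40°, shortest Δλ = 119.63° (east) — crosses 180°.
Leg 5: -127.40° → +88.04°, shortest Δλ = -144.56° (west) — crosses 180°.
Leg 6: +88.04° → +63.53°, shortest Δλ = -24.51° (west) — does not cross 180°.
Total crossings: 3.

3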